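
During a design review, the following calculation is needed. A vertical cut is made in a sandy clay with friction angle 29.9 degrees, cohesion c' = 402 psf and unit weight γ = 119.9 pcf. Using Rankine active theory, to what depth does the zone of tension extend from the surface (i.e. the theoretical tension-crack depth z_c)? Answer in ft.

11.6 ft

K_a = tan²(45° − 29.9°/2) = 0.3347; √K_a = 0.5785.
The active pressure is zero where K_a γ z = 2c√K_a, so z_c = 2c/(γ√K_a) = 2×402/(119.9×0.5785) = 11.59 ft.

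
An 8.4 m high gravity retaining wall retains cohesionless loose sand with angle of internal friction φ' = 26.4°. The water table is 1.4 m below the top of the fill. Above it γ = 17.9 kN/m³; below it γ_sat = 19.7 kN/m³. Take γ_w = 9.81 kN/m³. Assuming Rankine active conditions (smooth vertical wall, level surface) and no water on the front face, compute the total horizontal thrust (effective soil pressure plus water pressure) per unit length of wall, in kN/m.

408 kN/m

K_a = tan²(45° − φ/2) = 0.3844.
γ' = 19.7 − 9.81 = 9.890 kN/m³. Depth below WT = 7.0 m.
σ'_h at WT = K_a γ d_w = 9.634 kPa; at base = 9.634 + K_a γ' × 7.0 = 36.25 kPa.
P₁ (0–1.4 m) = ½×9.634×1.4 = 6.744. P₂ (1.4–8.4 m) = ½(9.634+36.25)×7.0 = 160.6.
P_w = ½ γ_w h₂² = 0.5×9.81×7.0² = 240.3. Total = 6.744+160.6+240.3 = 407.7 kN/m.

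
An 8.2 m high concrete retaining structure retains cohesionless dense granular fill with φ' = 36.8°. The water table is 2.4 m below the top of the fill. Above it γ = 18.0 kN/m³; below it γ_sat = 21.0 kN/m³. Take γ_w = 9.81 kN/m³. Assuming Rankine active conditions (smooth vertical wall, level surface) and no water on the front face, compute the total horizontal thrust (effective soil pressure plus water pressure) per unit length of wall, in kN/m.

288 kN/m

K_a = tan²(45° − φ/2) = 0.2508.
γ' = 21.0 − 9.81 = 11.19 kN/m³. Depth below WT = 5.8 m.
σ'_h at WT = K_a γ d_w = 10.83 kPa; at base = 10.83 + K_a γ' × 5.8 = 27.11 kPa.
P₁ (0–2.4 m) = ½×10.83×2.4 = 13.00. P₂ (2.4–8.2 m) = ½(10.83+27.11)×5.8 = 110.0.
P_w = ½ γ_w h₂² = 0.5×9.81×5.8² = 165.0. Total = 13.00+110.0+165.0 = 288.0 kN/m.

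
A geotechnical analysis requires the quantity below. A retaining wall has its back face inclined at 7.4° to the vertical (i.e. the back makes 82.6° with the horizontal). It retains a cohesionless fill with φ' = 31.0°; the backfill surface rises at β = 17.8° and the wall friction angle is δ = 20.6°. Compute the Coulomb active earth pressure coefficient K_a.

0.457

K_a = sin²(α+φ) / [sin²α · sin(α−δ) · (1 + √{sin(φ+δ)sin(φ−β) / (sin(α−δ)sin(α+β))})²].
With α = 82.6°, φ = 31.0°, δ = 20.6°, β = 17.8°: K_a = 0.4575.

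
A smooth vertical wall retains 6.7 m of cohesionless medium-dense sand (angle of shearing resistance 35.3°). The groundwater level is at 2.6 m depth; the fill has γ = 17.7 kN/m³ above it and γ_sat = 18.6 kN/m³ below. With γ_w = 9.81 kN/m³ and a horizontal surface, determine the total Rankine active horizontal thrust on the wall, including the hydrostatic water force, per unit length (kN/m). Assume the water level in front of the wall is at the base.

K_a = tan²(45° − φ/2) = 0.2675.
γ' = 18.6 − 9.81 = 8.790 kN/m³. Depth below WT = 4.1 m.
σ'_h at WT = K_a γ d_w = 12.31 kPa; at base = 12.31 + K_a γ' × 4.1 = 21.95 kPa.
P₁ (0–2.6 m) = ½×12.31×2.6 = 16.01. P₂ (2.6–6.7 m) = ½(12.31+21.95)×4.1 = 70.25.
P_w = ½ γ_w h₂² = 0.5×9.81×4.1² = 82.45. Total = 16.01+70.25+82.45 = 168.7 kN/m.

169 kN/m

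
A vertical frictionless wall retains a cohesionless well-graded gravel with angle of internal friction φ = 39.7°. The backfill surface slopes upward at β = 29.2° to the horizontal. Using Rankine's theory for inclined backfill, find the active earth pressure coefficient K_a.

K_a = cos β · (cos β − √(cos²β − cos²φ)) / (cos β + √(cos²β − cos²φ)).
cos β = 0.8729, cos φ = 0.7694, √(cos²β − cos²φ) = 0.4123.
K_a = 0.8729 × (0.8729 − 0.4123)/(0.8729 + 0.4123) = 0.3128.

0.313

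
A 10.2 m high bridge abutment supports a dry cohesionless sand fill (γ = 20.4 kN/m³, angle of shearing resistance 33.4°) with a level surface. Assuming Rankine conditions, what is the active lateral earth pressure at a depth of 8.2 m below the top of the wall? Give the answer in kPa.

K_a = (1 − sin φ)/(1 + sin φ) = 0.2899.
σ_h = K_a γ z = 0.2899 × 20.4 × 8.2 = 48.50 kPa.

48.5 kPa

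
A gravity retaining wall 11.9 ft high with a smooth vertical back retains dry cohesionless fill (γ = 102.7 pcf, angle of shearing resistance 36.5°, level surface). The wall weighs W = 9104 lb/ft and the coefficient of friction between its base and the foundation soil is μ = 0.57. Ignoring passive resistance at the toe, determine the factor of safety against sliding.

2.81

K_a = tan²(45° − 36.5°/2) = 0.2541.
P_a = ½K_aγH² = 0.5×0.2541×102.7×11.9² = 1847 lb/ft, acting at H/3 = 3.967 ft above the base.
FS_sliding = μW / P_a = 0.57×9104 / 1847 = 2.809.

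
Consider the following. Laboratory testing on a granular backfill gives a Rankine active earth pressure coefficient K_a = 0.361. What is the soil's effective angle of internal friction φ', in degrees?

K_a = tan²(45° − φ/2) ⇒ 45° − φ/2 = arctan(√0.361) = 31.00°.
φ = 2(45° − 31.00°) = 28.00°.

28.0°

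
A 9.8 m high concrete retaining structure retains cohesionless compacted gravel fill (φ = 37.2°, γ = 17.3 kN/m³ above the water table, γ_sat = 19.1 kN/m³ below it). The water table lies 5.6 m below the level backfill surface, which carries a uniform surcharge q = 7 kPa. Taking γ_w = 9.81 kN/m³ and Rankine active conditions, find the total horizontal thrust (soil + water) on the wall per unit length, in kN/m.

291 kN/m

K_a = tan²(45° − φ/2) = 0.2464.
γ' = 19.1 − 9.81 = 9.290 kN/m³. h₂ = H − d_w = 4.2 m.
σ'_h: at surface K_a·q = 1.725; at WT K_a(q+γd_w) = 25.60; at base K_a(q+γd_w+γ'h₂) = 35.21 kPa.
P₁ = ½(1.725+25.60)×5.6 = 76.50; P₂ = ½(25.60+35.21)×4.2 = 127.7; P_w = ½γ_w h₂² = 86.52.
Total = 76.50+127.7+86.52 = 290.7 kN/m.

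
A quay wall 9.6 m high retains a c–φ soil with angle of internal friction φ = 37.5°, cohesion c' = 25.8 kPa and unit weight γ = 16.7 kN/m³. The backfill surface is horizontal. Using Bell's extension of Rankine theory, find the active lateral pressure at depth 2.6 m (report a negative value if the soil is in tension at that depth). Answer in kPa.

K_a = (1 − sin φ)/(1 + sin φ) = 0.2432.
σ_a = K_a γ z − 2c√K_a = 0.2432×16.7×2.6 − 2×25.8×0.4931 = -14.89 kPa.

-14.9 kPa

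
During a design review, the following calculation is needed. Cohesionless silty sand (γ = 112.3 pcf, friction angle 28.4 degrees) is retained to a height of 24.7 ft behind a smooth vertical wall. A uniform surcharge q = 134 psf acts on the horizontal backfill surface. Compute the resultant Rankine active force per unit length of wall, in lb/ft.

K_a = tan²(45° − φ/2) = 0.3554.
Soil triangle: ½ K_a γ H² = 0.5×0.3554×112.3×24.7² = 12170 lb/ft.
Surcharge rectangle: K_a q H = 0.3554×134×24.7 = 1176 lb/ft.
Total = 12170 + 1176 = 13350 lb/ft.

13300 lb/ft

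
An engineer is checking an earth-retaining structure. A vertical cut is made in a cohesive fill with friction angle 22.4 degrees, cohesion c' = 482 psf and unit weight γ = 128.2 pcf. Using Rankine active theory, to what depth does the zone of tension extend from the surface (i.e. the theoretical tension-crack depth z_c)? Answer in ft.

11.2 ft

K_a = tan²(45° − 22.4°/2) = 0.4482; √K_a = 0.6694.
The active pressure is zero where K_a γ z = 2c√K_a, so z_c = 2c/(γ√K_a) = 2×482/(128.2×0.6694) = 11.23 ft.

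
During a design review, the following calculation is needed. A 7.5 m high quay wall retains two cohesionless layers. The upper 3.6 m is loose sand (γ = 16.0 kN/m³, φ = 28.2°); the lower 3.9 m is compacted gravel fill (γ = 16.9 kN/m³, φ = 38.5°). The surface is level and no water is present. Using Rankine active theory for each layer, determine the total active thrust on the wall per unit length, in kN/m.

K_a1 = tan²(45°−28.2°/2) = 0.3582; K_a2 = tan²(45°−38.5°/2) = 0.2327.
Layer 1: σ at base = K_a1 γ₁ h₁ = 20.63 kPa; P₁ = ½×20.63×3.6 = 37.14.
Layer 2: σ_v at top = γ₁h₁ = 57.60; σ_h top = K_a2×57.60 = 13.40; σ_h base = K_a2×(57.60+16.9×3.9) = 28.74.
P₂ = ½(13.40+28.74)×3.9 = 82.17. Total P_a = 37.14+82.17 = 119.3 kN/m.

119 kN/m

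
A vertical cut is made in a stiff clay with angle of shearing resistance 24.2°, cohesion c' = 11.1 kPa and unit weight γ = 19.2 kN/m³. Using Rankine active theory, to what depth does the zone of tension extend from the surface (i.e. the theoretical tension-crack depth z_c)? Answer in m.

1.79 m

K_a = tan²(45° − 24.2°/2) = 0.4185; √K_a = 0.6469.
The active pressure is zero where K_a γ z = 2c√K_a, so z_c = 2c/(γ√K_a) = 2×11.1/(19.2×0.6469) = 1.787 m.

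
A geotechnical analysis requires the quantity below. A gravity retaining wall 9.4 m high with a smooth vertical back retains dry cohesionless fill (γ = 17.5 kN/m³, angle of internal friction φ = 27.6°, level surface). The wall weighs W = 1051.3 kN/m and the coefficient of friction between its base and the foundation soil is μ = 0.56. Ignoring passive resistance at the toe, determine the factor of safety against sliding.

K_a = tan²(45° − 27.6°/2) = 0.3668.
P_a = ½K_aγH² = 0.5×0.3668×17.5×9.4² = 283.6 kN/m, acting at H/3 = 3.133 m above the base.
FS_sliding = μW / P_a = 0.56×1051.3 / 283.6 = 2.076.

2.08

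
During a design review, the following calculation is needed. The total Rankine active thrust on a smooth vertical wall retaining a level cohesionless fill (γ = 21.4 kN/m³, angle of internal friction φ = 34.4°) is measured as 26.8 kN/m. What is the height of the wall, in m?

3.00 m

K_a = 0.2780. P_a = ½ K_a γ H² ⇒ H = √(2P_a/(K_a γ)).
H = √(2×26.8/(0.2780×21.4)) = 3.002 m.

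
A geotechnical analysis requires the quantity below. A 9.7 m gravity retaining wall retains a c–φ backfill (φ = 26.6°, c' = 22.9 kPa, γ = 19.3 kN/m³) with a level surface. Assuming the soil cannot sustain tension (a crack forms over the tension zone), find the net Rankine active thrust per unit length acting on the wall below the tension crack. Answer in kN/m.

126 kN/m

K_a = 0.3814; √K_a = 0.6176.
Tension-crack depth z_c = 2c/(γ√K_a) = 2×22.9/(19.3×0.6176) = 3.842 m.
σ_a at base = K_a γ H − 2c√K_a = 0.3814×19.3×9.7 − 2×22.9×0.6176 = 43.12 kPa.
P_a = ½ × 43.12 × (H − z_c) = 0.5×43.12×5.858 = 126.3 kN/m.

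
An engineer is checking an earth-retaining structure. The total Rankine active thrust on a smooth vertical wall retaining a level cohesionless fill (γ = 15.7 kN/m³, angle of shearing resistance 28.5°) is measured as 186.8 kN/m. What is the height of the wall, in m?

K_a = 0.3540. P_a = ½ K_a γ H² ⇒ H = √(2P_a/(K_a γ)).
H = √(2×186.8/(0.3540×15.7)) = 8.199 m.

8.20 m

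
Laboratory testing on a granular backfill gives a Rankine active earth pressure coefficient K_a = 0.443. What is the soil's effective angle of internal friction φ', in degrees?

K_a = tan²(45° − φ/2) ⇒ 45° − φ/2 = arctan(√0.443) = 33.65°.
φ = 2(45° − 33.65°) = 22.71°.

22.7°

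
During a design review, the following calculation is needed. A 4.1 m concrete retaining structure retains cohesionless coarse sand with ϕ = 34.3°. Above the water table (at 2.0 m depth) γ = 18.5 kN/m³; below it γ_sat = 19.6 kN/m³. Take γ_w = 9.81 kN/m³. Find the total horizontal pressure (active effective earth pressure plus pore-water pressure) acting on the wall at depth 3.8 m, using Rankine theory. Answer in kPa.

K_a = (1 − sin φ)/(1 + sin φ) = 0.2792.
γ' = 19.6 − 9.81 = 9.790 kN/m³.
Effective vertical stress at 3.8 m: σ'_v = 18.5×2.0 + 9.790×1.80 = 54.62 kPa.
σ'_h = K_a σ'_v = 0.2792 × 54.62 = 15.25 kPa; u = γ_w × 1.80 = 17.66 kPa.
Total σ_h = 15.25 + 17.66 = 32.91 kPa.

32.9 kPa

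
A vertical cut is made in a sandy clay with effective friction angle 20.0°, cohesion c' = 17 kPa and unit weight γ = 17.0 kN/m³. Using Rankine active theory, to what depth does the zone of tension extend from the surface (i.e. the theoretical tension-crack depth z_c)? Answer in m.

2.86 m

K_a = tan²(45° − 20.0°/2) = 0.4903; √K_a = 0.7002.
The active pressure is zero where K_a γ z = 2c√K_a, so z_c = 2c/(γ√K_a) = 2×17/(17.0×0.7002) = 2.856 m.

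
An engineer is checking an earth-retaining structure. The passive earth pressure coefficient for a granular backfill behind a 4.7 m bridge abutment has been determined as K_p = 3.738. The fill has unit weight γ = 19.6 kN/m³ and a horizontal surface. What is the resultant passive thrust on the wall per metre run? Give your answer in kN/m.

809 kN/m

P = ½ K_p γ H² = 0.5 × 3.738 × 19.6 × 4.7² = 809.2 kN/m.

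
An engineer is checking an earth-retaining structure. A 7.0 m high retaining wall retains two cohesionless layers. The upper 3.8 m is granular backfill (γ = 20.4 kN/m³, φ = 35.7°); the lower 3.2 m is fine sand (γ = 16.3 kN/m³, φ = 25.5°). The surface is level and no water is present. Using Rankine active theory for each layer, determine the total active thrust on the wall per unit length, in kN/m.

K_a1 = tan²(45°−35.7°/2) = 0.2630; K_a2 = tan²(45°−25.5°/2) = 0.3981.
Layer 1: σ at base = K_a1 γ₁ h₁ = 20.39 kPa; P₁ = ½×20.39×3.8 = 38.74.
Layer 2: σ_v at top = γ₁h₁ = 77.52; σ_h top = K_a2×77.52 = 30.86; σ_h base = K_a2×(77.52+16.3×3.2) = 51.63.
P₂ = ½(30.86+51.63)×3.2 = 132.0. Total P_a = 38.74+132.0 = 170.7 kN/m.

171 kN/m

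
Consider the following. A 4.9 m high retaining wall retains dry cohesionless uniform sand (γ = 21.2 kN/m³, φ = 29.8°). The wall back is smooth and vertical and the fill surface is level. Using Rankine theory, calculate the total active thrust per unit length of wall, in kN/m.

K_a = tan²(45° − φ/2) = 0.3360.
P_a = ½ K_a γ H² = 0.5 × 0.3360 × 21.2 × 4.9² = 85.52 kN/m.

85.5 kN/m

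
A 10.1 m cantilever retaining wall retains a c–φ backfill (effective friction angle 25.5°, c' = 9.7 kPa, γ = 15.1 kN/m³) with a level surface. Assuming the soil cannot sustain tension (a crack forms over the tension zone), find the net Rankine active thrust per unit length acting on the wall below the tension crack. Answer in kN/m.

K_a = 0.3981; √K_a = 0.6310.
Tension-crack depth z_c = 2c/(γ√K_a) = 2×9.7/(15.1×0.6310) = 2.036 m.
σ_a at base = K_a γ H − 2c√K_a = 0.3981×15.1×10.1 − 2×9.7×0.6310 = 48.47 kPa.
P_a = ½ × 48.47 × (H − z_c) = 0.5×48.47×8.064 = 195.4 kN/m.

195 kN/m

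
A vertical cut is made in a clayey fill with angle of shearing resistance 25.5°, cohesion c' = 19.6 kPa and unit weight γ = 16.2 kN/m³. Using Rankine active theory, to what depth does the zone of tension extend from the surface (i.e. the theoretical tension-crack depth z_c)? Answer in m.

K_a = tan²(45° − 25.5°/2) = 0.3981; √K_a = 0.6310.
The active pressure is zero where K_a γ z = 2c√K_a, so z_c = 2c/(γ√K_a) = 2×19.6/(16.2×0.6310) = 3.835 m.

3.84 m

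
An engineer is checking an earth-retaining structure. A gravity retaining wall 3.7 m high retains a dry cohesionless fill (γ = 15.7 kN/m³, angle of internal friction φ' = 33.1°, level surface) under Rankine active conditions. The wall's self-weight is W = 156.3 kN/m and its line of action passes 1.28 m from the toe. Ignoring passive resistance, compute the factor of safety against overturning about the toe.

K_a = tan²(45° − 33.1°/2) = 0.2936.
P_a = ½K_aγH² = 0.5×0.2936×15.7×3.7² = 31.55 kN/m, acting at H/3 = 1.233 m above the base.
Overturning moment M_o = P_a × H/3 = 31.55 × 1.233 = 38.91.
Resisting moment M_r = W × 1.28 = 156.3 × 1.28 = 200.1.
FS_overturning = M_r/M_o = 200.1/38.91 = 5.142.

5.14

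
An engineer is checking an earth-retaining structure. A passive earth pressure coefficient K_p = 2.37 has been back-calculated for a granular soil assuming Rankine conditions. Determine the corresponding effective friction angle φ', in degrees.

24.0°

K_p = (1+sin φ)/(1−sin φ) ⇒ sin φ = (K_p − 1)/(K_p + 1) = 0.4065.
φ = arcsin(0.4065) = 23.99°.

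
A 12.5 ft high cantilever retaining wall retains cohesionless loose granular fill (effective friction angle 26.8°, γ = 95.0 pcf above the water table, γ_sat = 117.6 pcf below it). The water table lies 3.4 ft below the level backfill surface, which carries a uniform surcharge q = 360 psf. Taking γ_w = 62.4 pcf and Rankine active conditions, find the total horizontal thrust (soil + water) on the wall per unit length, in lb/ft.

6470 lb/ft

K_a = tan²(45° − φ/2) = 0.3785.
γ' = 117.6 − 62.4 = 55.20 pcf. h₂ = H − d_w = 9.1 ft.
σ'_h: at surface K_a·q = 136.3; at WT K_a(q+γd_w) = 258.5; at base K_a(q+γd_w+γ'h₂) = 448.6 psf.
P₁ = ½(136.3+258.5)×3.4 = 671.1; P₂ = ½(258.5+448.6)×9.1 = 3217; P_w = ½γ_w h₂² = 2584.
Total = 671.1+3217+2584 = 6472 lb/ft.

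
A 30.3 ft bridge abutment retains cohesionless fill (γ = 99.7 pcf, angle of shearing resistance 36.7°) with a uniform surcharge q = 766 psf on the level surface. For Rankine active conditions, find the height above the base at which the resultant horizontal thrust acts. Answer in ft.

11.8 ft

K_a = 0.2519.
Triangular part P₁ = ½K_aγH² = 11530 at H/3 = 10.10 ft; rectangular part P₂ = K_a q H = 5846 at H/2 = 15.15 ft.
ȳ = (P₁·10.10 + P₂·15.15)/(P₁+P₂) = 11.80 ft.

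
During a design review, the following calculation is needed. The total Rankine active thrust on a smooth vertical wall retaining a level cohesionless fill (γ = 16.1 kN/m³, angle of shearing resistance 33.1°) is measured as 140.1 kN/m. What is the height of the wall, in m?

K_a = 0.2936. P_a = ½ K_a γ H² ⇒ H = √(2P_a/(K_a γ)).
H = √(2×140.1/(0.2936×16.1)) = 7.699 m.

7.70 m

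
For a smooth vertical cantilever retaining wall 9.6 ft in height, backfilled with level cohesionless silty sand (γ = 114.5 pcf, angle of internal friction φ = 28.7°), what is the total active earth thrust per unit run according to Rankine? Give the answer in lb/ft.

1850 lb/ft

K_a = tan²(45° − φ/2) = 0.3511.
P_a = ½ K_a γ H² = 0.5 × 0.3511 × 114.5 × 9.6² = 1853 lb/ft.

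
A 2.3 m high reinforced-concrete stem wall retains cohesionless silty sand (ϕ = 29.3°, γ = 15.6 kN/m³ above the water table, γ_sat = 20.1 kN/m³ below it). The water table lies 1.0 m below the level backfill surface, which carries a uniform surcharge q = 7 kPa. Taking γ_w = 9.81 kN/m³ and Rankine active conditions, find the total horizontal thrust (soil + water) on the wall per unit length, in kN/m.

26.4 kN/m

K_a = tan²(45° − φ/2) = 0.3428.
γ' = 20.1 − 9.81 = 10.29 kN/m³. h₂ = H − d_w = 1.3 m.
σ'_h: at surface K_a·q = 2.400; at WT K_a(q+γd_w) = 7.748; at base K_a(q+γd_w+γ'h₂) = 12.33 kPa.
P₁ = ½(2.400+7.748)×1.0 = 5.074; P₂ = ½(7.748+12.33)×1.3 = 13.05; P_w = ½γ_w h₂² = 8.289.
Total = 5.074+13.05+8.289 = 26.42 kN/m.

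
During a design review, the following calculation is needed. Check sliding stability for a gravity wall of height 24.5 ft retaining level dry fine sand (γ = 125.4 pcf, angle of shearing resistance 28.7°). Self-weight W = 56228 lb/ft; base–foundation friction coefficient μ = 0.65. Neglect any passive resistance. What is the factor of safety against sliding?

K_a = tan²(45° − 28.7°/2) = 0.3511.
P_a = ½K_aγH² = 0.5×0.3511×125.4×24.5² = 13220 lb/ft, acting at H/3 = 8.167 ft above the base.
FS_sliding = μW / P_a = 0.65×56228 / 13220 = 2.766.

2.77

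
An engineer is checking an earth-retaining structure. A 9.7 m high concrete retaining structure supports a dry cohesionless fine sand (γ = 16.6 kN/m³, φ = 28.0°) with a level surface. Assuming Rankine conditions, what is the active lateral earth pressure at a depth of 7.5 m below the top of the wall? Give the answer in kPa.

K_a = (1 − sin φ)/(1 + sin φ) = 0.3610.
σ_h = K_a γ z = 0.3610 × 16.6 × 7.5 = 44.95 kPa.

44.9 kPa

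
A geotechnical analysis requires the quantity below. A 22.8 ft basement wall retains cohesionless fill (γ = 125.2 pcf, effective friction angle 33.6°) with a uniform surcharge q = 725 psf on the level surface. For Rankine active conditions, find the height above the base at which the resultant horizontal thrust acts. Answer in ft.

8.88 ft

K_a = 0.2875.
Triangular part P₁ = ½K_aγH² = 9356 at H/3 = 7.600 ft; rectangular part P₂ = K_a q H = 4752 at H/2 = 11.40 ft.
ȳ = (P₁·7.600 + P₂·11.40)/(P₁+P₂) = 8.880 ft.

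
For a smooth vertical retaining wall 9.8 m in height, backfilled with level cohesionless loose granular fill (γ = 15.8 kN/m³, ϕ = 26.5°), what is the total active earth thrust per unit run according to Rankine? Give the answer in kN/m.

291 kN/m

K_a = tan²(45° − φ/2) = 0.3829.
P_a = ½ K_a γ H² = 0.5 × 0.3829 × 15.8 × 9.8² = 290.5 kN/m.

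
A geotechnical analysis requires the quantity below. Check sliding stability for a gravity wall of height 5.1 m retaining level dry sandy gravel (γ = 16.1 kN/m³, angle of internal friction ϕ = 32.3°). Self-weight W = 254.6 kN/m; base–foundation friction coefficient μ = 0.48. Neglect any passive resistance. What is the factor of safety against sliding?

K_a = tan²(45° − 32.3°/2) = 0.3035.
P_a = ½K_aγH² = 0.5×0.3035×16.1×5.1² = 63.54 kN/m, acting at H/3 = 1.700 m above the base.
FS_sliding = μW / P_a = 0.48×254.6 / 63.54 = 1.923.

1.92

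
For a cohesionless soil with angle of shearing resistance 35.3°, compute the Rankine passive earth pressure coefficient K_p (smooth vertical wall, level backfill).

K_p = (1 + sin φ)/(1 − sin φ) = tan²(45° + 35.3°/2) = 3.738.

3.74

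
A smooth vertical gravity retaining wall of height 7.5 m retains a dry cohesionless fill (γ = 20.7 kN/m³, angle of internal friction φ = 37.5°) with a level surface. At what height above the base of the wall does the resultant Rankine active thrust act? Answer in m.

K_a = 0.2432.
The pressure distribution is triangular, so the resultant acts at H/3 above the base = 7.5/3 = 2.500 m.

2.50 m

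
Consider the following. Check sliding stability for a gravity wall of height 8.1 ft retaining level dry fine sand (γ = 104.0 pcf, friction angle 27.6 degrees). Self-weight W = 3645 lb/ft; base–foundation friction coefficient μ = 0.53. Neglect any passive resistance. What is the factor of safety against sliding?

1.54

K_a = tan²(45° − 27.6°/2) = 0.3668.
P_a = ½K_aγH² = 0.5×0.3668×104.0×8.1² = 1251 lb/ft, acting at H/3 = 2.700 ft above the base.
FS_sliding = μW / P_a = 0.53×3645 / 1251 = 1.544.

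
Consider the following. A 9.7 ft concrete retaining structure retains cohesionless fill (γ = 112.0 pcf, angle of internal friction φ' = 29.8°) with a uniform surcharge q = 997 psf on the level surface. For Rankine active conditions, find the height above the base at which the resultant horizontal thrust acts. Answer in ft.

4.28 ft

K_a = 0.3360.
Triangular part P₁ = ½K_aγH² = 1771 at H/3 = 3.233 ft; rectangular part P₂ = K_a q H = 3250 at H/2 = 4.850 ft.
ȳ = (P₁·3.233 + P₂·4.850)/(P₁+P₂) = 4.280 ft.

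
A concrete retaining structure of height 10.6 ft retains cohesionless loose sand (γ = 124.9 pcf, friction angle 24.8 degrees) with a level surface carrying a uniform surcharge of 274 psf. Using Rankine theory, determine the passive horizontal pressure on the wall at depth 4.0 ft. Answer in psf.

1890 psf

K_p = (1 + sin φ)/(1 − sin φ) = 2.445.
σ_v = γz + q = 124.9 × 4.0 + 274 = 773.6 psf.
σ_h = K_p σ_v = 2.445 × 773.6 = 1891 psf.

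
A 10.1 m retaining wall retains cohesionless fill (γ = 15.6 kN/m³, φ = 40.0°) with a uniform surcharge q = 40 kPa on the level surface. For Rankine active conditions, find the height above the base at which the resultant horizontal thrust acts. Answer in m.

3.93 m

K_a = 0.2174.
Triangular part P₁ = ½K_aγH² = 173.0 at H/3 = 3.367 m; rectangular part P₂ = K_a q H = 87.85 at H/2 = 5.050 m.
ȳ = (P₁·3.367 + P₂·5.050)/(P₁+P₂) = 3.934 m.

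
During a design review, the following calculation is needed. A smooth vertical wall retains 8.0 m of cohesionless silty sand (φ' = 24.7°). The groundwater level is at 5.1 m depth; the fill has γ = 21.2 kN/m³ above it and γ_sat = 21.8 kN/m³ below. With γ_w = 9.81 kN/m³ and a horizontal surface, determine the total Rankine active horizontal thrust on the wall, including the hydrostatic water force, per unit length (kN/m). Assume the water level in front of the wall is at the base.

K_a = tan²(45° − φ/2) = 0.4106.
γ' = 21.8 − 9.81 = 11.99 kN/m³. Depth below WT = 2.9 m.
σ'_h at WT = K_a γ d_w = 44.39 kPa; at base = 44.39 + K_a γ' × 2.9 = 58.67 kPa.
P₁ (0–5.1 m) = ½×44.39×5.1 = 113.2. P₂ (5.1–8.0 m) = ½(44.39+58.67)×2.9 = 149.4.
P_w = ½ γ_w h₂² = 0.5×9.81×2.9² = 41.25. Total = 113.2+149.4+41.25 = 303.9 kN/m.

304 kN/m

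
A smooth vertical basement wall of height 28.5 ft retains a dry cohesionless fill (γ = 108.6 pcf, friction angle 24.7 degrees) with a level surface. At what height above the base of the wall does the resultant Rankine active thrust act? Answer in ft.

9.50 ft

K_a = 0.4106.
The pressure distribution is triangular, so the resultant acts at H/3 above the base = 28.5/3 = 9.500 ft.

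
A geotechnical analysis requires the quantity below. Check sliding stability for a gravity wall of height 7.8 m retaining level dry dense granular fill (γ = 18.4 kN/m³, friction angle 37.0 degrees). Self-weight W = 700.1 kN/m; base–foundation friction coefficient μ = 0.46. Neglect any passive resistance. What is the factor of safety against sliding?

2.31

K_a = tan²(45° − 37.0°/2) = 0.2486.
P_a = ½K_aγH² = 0.5×0.2486×18.4×7.8² = 139.1 kN/m, acting at H/3 = 2.600 m above the base.
FS_sliding = μW / P_a = 0.46×700.1 / 139.1 = 2.315.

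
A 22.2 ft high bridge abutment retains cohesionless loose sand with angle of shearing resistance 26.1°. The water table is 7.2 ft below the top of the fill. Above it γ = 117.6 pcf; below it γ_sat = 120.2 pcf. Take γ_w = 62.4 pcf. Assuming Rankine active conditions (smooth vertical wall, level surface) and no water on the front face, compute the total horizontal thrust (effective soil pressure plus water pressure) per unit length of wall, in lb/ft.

15700 lb/ft

K_a = tan²(45° − φ/2) = 0.3889.
γ' = 120.2 − 62.4 = 57.80 pcf. Depth below WT = 15.0 ft.
σ'_h at WT = K_a γ d_w = 329.3 psf; at base = 329.3 + K_a γ' × 15.0 = 666.5 psf.
P₁ (0–7.2 ft) = ½×329.3×7.2 = 1186. P₂ (7.2–22.2 ft) = ½(329.3+666.5)×15.0 = 7469.
P_w = ½ γ_w h₂² = 0.5×62.4×15.0² = 7020. Total = 1186+7469+7020 = 15670 lb/ft.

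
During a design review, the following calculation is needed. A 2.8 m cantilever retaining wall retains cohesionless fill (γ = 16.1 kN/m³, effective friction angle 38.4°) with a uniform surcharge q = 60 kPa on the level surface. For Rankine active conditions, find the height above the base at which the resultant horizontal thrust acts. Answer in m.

K_a = 0.2337.
Triangular part P₁ = ½K_aγH² = 14.75 at H/3 = 0.9333 m; rectangular part P₂ = K_a q H = 39.26 at H/2 = 1.400 m.
ȳ = (P₁·0.9333 + P₂·1.400)/(P₁+P₂) = 1.273 m.

1.27 m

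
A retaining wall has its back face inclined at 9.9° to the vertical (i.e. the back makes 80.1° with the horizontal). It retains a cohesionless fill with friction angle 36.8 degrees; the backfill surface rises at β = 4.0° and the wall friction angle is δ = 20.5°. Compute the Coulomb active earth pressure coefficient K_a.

0.318

K_a = sin²(α+φ) / [sin²α · sin(α−δ) · (1 + √{sin(φ+δ)sin(φ−β) / (sin(α−δ)sin(α+β))})²].
With α = 80.1°, φ = 36.8°, δ = 20.5°, β = 4.0°: K_a = 0.3179.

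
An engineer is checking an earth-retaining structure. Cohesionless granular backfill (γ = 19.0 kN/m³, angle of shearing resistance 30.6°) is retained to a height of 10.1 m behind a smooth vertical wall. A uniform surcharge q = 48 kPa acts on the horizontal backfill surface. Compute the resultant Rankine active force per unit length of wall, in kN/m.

K_a = tan²(45° − φ/2) = 0.3253.
Soil triangle: ½ K_a γ H² = 0.5×0.3253×19.0×10.1² = 315.3 kN/m.
Surcharge rectangle: K_a q H = 0.3253×48×10.1 = 157.7 kN/m.
Total = 315.3 + 157.7 = 473.0 kN/m.

473 kN/m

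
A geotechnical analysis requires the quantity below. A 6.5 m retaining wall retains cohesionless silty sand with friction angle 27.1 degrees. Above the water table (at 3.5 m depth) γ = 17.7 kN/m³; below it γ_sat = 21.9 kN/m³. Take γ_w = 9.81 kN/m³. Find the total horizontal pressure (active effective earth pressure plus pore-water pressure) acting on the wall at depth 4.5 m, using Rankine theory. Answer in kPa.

K_a = (1 − sin φ)/(1 + sin φ) = 0.3741.
γ' = 21.9 − 9.81 = 12.09 kN/m³.
Effective vertical stress at 4.5 m: σ'_v = 17.7×3.5 + 12.09×1.00 = 74.04 kPa.
σ'_h = K_a σ'_v = 0.3741 × 74.04 = 27.70 kPa; u = γ_w × 1.00 = 9.810 kPa.
Total σ_h = 27.70 + 9.810 = 37.51 kPa.

37.5 kPa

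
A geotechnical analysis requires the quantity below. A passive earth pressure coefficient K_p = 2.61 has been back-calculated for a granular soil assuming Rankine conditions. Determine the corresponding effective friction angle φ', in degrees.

26.5°

K_p = (1+sin φ)/(1−sin φ) ⇒ sin φ = (K_p − 1)/(K_p + 1) = 0.4460.
φ = arcsin(0.4460) = 26.49°.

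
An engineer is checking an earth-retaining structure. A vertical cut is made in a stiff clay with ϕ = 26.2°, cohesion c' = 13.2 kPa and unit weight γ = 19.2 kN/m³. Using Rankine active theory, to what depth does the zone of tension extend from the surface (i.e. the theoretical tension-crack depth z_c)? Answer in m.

2.21 m

K_a = tan²(45° − 26.2°/2) = 0.3874; √K_a = 0.6224.
The active pressure is zero where K_a γ z = 2c√K_a, so z_c = 2c/(γ√K_a) = 2×13.2/(19.2×0.6224) = 2.209 m.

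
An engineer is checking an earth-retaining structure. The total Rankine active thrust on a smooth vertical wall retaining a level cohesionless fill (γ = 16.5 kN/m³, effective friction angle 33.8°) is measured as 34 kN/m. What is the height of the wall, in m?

3.80 m

K_a = 0.2851. P_a = ½ K_a γ H² ⇒ H = √(2P_a/(K_a γ)).
H = √(2×34/(0.2851×16.5)) = 3.802 m.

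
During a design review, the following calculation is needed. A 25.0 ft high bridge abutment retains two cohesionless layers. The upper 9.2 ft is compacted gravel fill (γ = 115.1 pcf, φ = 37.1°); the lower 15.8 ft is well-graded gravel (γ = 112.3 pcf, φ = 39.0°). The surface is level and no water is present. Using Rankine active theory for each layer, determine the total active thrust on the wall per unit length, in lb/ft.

8200 lb/ft

K_a1 = tan²(45°−37.1°/2) = 0.2475; K_a2 = tan²(45°−39.0°/2) = 0.2275.
Layer 1: σ at base = K_a1 γ₁ h₁ = 262.1 psf; P₁ = ½×262.1×9.2 = 1206.
Layer 2: σ_v at top = γ₁h₁ = 1059; σ_h top = K_a2×1059 = 240.9; σ_h base = K_a2×(1059+112.3×15.8) = 644.6.
P₂ = ½(240.9+644.6)×15.8 = 6995. Total P_a = 1206+6995 = 8201 lb/ft.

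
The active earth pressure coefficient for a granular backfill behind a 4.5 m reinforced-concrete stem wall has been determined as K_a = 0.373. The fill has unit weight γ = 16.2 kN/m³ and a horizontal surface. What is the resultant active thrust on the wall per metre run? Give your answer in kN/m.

P = ½ K_a γ H² = 0.5 × 0.373 × 16.2 × 4.5² = 61.18 kN/m.

61.2 kN/m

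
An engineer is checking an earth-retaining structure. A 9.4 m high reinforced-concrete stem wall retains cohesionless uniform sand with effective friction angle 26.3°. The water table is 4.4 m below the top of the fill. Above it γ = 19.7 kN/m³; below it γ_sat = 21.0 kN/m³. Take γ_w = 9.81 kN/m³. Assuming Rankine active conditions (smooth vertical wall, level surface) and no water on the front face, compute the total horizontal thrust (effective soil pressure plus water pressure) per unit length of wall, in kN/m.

417 kN/m

K_a = tan²(45° − φ/2) = 0.3859.
γ' = 21.0 − 9.81 = 11.19 kN/m³. Depth below WT = 5.0 m.
σ'_h at WT = K_a γ d_w = 33.45 kPa; at base = 33.45 + K_a γ' × 5.0 = 55.05 kPa.
P₁ (0–4.4 m) = ½×33.45×4.4 = 73.60. P₂ (4.4–9.4 m) = ½(33.45+55.05)×5.0 = 221.2.
P_w = ½ γ_w h₂² = 0.5×9.81×5.0² = 122.6. Total = 73.60+221.2+122.6 = 417.5 kN/m.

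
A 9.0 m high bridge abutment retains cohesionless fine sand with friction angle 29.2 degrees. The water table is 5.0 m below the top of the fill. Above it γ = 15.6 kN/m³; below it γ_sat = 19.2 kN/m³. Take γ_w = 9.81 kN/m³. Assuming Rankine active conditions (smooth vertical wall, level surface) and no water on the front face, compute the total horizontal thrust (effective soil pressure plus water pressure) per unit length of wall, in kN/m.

279 kN/m

K_a = tan²(45° − φ/2) = 0.3442.
γ' = 19.2 − 9.81 = 9.390 kN/m³. Depth below WT = 4.0 m.
σ'_h at WT = K_a γ d_w = 26.85 kPa; at base = 26.85 + K_a γ' × 4.0 = 39.78 kPa.
P₁ (0–5.0 m) = ½×26.85×5.0 = 67.12. P₂ (5.0–9.0 m) = ½(26.85+39.78)×4.0 = 133.3.
P_w = ½ γ_w h₂² = 0.5×9.81×4.0² = 78.48. Total = 67.12+133.3+78.48 = 278.9 kN/m.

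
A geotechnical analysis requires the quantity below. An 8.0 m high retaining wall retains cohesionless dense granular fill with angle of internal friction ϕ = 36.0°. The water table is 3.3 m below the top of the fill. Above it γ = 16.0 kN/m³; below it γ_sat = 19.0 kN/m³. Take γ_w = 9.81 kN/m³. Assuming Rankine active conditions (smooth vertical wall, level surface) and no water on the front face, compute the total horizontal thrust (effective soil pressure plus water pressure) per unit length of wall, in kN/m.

222 kN/m

K_a = tan²(45° − φ/2) = 0.2596.
γ' = 19.0 − 9.81 = 9.190 kN/m³. Depth below WT = 4.7 m.
σ'_h at WT = K_a γ d_w = 13.71 kPa; at base = 13.71 + K_a γ' × 4.7 = 24.92 kPa.
P₁ (0–3.3 m) = ½×13.71×3.3 = 22.62. P₂ (3.3–8.0 m) = ½(13.71+24.92)×4.7 = 90.78.
P_w = ½ γ_w h₂² = 0.5×9.81×4.7² = 108.4. Total = 22.62+90.78+108.4 = 221.7 kN/m.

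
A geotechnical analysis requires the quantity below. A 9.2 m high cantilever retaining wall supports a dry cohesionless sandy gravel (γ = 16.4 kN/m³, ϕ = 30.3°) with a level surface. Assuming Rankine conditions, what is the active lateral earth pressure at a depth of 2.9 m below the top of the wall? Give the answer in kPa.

K_a = (1 − sin φ)/(1 + sin φ) = 0.3293.
σ_h = K_a γ z = 0.3293 × 16.4 × 2.9 = 15.66 kPa.

15.7 kPa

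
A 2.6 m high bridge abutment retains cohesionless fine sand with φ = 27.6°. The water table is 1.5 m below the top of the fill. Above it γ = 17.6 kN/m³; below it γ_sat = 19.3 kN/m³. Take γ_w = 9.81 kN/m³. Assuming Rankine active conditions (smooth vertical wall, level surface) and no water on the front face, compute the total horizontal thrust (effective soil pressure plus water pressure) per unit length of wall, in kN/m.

K_a = tan²(45° − φ/2) = 0.3668.
γ' = 19.3 − 9.81 = 9.490 kN/m³. Depth below WT = 1.1 m.
σ'_h at WT = K_a γ d_w = 9.683 kPa; at base = 9.683 + K_a γ' × 1.1 = 13.51 kPa.
P₁ (0–1.5 m) = ½×9.683×1.5 = 7.262. P₂ (1.5–2.6 m) = ½(9.683+13.51)×1.1 = 12.76.
P_w = ½ γ_w h₂² = 0.5×9.81×1.1² = 5.935. Total = 7.262+12.76+5.935 = 25.95 kN/m.

26.0 kN/m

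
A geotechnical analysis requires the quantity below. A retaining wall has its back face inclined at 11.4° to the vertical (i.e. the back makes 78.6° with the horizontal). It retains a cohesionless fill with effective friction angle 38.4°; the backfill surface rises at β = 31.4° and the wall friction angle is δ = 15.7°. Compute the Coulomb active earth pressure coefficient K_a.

0.514

K_a = sin²(α+φ) / [sin²α · sin(α−δ) · (1 + √{sin(φ+δ)sin(φ−β) / (sin(α−δ)sin(α+β))})²].
With α = 78.6°, φ = 38.4°, δ = 15.7°, β = 31.4°: K_a = 0.5141.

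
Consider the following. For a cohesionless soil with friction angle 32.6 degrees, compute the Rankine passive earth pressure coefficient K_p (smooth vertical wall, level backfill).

K_p = (1 + sin φ)/(1 − sin φ) = tan²(45° + 32.6°/2) = 3.336.

3.34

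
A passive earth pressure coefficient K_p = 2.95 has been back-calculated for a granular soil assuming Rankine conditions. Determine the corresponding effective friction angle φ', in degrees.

K_p = (1+sin φ)/(1−sin φ) ⇒ sin φ = (K_p − 1)/(K_p + 1) = 0.4937.
φ = arcsin(0.4937) = 29.58°.

29.6°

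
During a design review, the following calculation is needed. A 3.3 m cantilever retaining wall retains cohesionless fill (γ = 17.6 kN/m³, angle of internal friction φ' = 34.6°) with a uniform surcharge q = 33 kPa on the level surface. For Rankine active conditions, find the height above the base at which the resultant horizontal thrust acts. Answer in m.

1.39 m

K_a = 0.2756.
Triangular part P₁ = ½K_aγH² = 26.41 at H/3 = 1.100 m; rectangular part P₂ = K_a q H = 30.02 at H/2 = 1.650 m.
ȳ = (P₁·1.100 + P₂·1.650)/(P₁+P₂) = 1.393 m.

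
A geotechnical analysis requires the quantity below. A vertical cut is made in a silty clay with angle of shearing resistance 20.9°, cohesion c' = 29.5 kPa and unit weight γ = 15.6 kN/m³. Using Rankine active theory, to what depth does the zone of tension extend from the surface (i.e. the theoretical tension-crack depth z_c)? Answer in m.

K_a = tan²(45° − 20.9°/2) = 0.4741; √K_a = 0.6886.
The active pressure is zero where K_a γ z = 2c√K_a, so z_c = 2c/(γ√K_a) = 2×29.5/(15.6×0.6886) = 5.493 m.

5.49 m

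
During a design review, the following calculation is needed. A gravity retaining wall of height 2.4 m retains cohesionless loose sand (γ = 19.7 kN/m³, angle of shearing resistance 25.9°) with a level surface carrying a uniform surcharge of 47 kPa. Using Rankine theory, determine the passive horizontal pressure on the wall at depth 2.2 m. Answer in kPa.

230 kPa

K_p = (1 + sin φ)/(1 − sin φ) = 2.551.
σ_v = γz + q = 19.7 × 2.2 + 47 = 90.34 kPa.
σ_h = K_p σ_v = 2.551 × 90.34 = 230.5 kPa.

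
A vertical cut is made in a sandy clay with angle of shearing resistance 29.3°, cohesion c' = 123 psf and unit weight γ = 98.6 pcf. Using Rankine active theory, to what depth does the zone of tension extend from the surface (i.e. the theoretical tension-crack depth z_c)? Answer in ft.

4.26 ft

K_a = tan²(45° − 29.3°/2) = 0.3428; √K_a = 0.5855.
The active pressure is zero where K_a γ z = 2c√K_a, so z_c = 2c/(γ√K_a) = 2×123/(98.6×0.5855) = 4.261 ft.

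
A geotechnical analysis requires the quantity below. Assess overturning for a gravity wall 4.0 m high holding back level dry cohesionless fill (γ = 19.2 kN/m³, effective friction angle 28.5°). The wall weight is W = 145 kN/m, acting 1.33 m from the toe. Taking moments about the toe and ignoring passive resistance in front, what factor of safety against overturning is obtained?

K_a = tan²(45° − 28.5°/2) = 0.3540.
P_a = ½K_aγH² = 0.5×0.3540×19.2×4.0² = 54.37 kN/m, acting at H/3 = 1.333 m above the base.
Overturning moment M_o = P_a × H/3 = 54.37 × 1.333 = 72.49.
Resisting moment M_r = W × 1.33 = 145 × 1.33 = 192.9.
FS_overturning = M_r/M_o = 192.9/72.49 = 2.660.

2.66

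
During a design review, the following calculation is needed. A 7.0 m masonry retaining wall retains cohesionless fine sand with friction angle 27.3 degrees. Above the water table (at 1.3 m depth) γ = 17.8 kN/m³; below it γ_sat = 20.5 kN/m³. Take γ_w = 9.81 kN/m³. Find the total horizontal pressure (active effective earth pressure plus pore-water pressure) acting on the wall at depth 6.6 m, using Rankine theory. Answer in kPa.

K_a = (1 − sin φ)/(1 + sin φ) = 0.3711.
γ' = 20.5 − 9.81 = 10.69 kN/m³.
Effective vertical stress at 6.6 m: σ'_v = 17.8×1.3 + 10.69×5.30 = 79.80 kPa.
σ'_h = K_a σ'_v = 0.3711 × 79.80 = 29.62 kPa; u = γ_w × 5.30 = 51.99 kPa.
Total σ_h = 29.62 + 51.99 = 81.61 kPa.

81.6 kPa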